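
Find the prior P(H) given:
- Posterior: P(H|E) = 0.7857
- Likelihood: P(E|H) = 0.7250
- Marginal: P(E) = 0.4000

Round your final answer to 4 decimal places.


From Bayes' theorem: P(H|E) = P(E|H) × P(H) / P(E)

Rearranging for P(H):
P(H) = P(H|E) × P(E) / P(E|H)
     = 0.7857 × 0.4000 / 0.7250
     = 0.31428000 / 0.7250
     = 0.4335


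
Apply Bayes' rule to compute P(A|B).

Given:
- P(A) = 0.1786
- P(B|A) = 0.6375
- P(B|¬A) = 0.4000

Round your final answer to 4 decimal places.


Bayes' theorem: P(A|B) = P(B|A) × P(A) / P(B)

Step 1: Calculate P(B) using law of total probability
P(B) = P(B|A)P(A) + P(B|¬A)P(¬A)
     = 0.6375 × 0.1786 + 0.4000 × 0.8214
     = 0.11385750 + 0.32856000
     = 0.44241750

Step 2: Apply Bayes' theorem
P(A|B) = P(B|A) × P(A) / P(B)
       = 0.11385750 / 0.44241750
       = 0.2574


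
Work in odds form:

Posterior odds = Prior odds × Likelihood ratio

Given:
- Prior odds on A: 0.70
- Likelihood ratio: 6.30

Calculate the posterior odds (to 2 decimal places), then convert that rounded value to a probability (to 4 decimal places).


Step 1: Calculate posterior odds
Posterior odds = Prior odds × LR
               = 0.70 × 6.30
               = 4.41

Step 2: Convert to probability
P(A|E) = Posterior odds / (1 + Posterior odds)
       = 4.41 / (1 + 4.41)
       = 4.41 / 5.41
       = 0.8152

The evidence increased P(A) from 0.4118 to 0.8152.


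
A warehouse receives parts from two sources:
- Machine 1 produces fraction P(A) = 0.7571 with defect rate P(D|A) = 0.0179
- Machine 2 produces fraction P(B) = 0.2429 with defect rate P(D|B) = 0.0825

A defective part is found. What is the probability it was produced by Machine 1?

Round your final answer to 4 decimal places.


Let A = from Machine 1, D = defective

Given:
- P(A) = 0.7571, P(B) = 0.2429
- P(D|A) = 0.0179, P(D|B) = 0.0825

Step 1: Find P(D)
P(D) = P(D|A)P(A) + P(D|B)P(B)
     = 0.0179 × 0.7571 + 0.0825 × 0.2429
     = 0.01355209 + 0.02003925
     = 0.03359134

Step 2: Apply Bayes' theorem
P(A|D) = P(D|A)P(A) / P(D)
       = 0.01355209 / 0.03359134
       = 0.4034


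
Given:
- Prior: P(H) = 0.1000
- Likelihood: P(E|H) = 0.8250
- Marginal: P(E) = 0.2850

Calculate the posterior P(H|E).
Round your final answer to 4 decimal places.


Using Bayes' theorem:

P(H|E) = P(E|H) × P(H) / P(E)
       = 0.8250 × 0.1000 / 0.2850
       = 0.08250000 / 0.2850
       = 0.2895

The evidence strengthens our belief in H.
Prior: 0.1000 → Posterior: 0.2895


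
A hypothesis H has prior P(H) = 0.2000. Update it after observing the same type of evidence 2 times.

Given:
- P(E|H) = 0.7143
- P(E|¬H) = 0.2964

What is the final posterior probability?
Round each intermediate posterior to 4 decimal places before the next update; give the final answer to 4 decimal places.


Sequential Bayesian updating:

Initial prior: P(H) = 0.2000

Update 1:
  P(E) = 0.7143 × 0.2000 + 0.2964 × 0.8000 = 0.14286000 + 0.23712000 = 0.37998000
  P(H|E) = 0.14286000 / 0.37998000 = 0.3760

Update 2:
  P(E) = 0.7143 × 0.3760 + 0.2964 × 0.6240 = 0.26857680 + 0.18495360 = 0.45353040
  P(H|E) = 0.26857680 / 0.45353040 = 0.5922

Final posterior: 0.5922


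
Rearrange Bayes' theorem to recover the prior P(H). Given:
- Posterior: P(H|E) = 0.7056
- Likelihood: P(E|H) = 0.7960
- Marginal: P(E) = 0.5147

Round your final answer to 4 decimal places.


From Bayes' theorem: P(H|E) = P(E|H) × P(H) / P(E)

Rearranging for P(H):
P(H) = P(H|E) × P(E) / P(E|H)
     = 0.7056 × 0.5147 / 0.7960
     = 0.36317232 / 0.7960
     = 0.4562


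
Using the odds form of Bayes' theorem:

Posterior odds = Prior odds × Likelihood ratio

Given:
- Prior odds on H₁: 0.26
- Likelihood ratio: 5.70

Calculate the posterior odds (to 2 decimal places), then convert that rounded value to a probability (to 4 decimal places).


Step 1: Calculate posterior odds
Posterior odds = Prior odds × LR
               = 0.26 × 5.70
               = 1.48

Step 2: Convert to probability
P(H₁|E) = Posterior odds / (1 + Posterior odds)
       = 1.48 / (1 + 1.48)
       = 1.48 / 2.48
       = 0.5968

The evidence increased P(H₁) from 0.2063 to 0.5968.


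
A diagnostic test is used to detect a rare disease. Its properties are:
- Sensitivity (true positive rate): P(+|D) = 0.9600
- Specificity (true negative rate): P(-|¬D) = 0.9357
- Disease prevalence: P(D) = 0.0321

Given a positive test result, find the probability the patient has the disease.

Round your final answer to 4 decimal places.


Let D = has disease, + = positive test

Given:
- P(D) = 0.0321 (prevalence)
- P(+|D) = 0.9600 (sensitivity)
- P(-|¬D) = 0.9357 (specificity)
- P(+|¬D) = 0.0643 (false positive rate = 1 - specificity)

Step 1: Find P(+)
P(+) = P(+|D)P(D) + P(+|¬D)P(¬D)
     = 0.9600 × 0.0321 + 0.0643 × 0.9679
     = 0.03081600 + 0.06223597
     = 0.09305197

Step 2: Apply Bayes' theorem for P(D|+)
P(D|+) = P(+|D)P(D) / P(+)
       = 0.03081600 / 0.09305197
       = 0.3312


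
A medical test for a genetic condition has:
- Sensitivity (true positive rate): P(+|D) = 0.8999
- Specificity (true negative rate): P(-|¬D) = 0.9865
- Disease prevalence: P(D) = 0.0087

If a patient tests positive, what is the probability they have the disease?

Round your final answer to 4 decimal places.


Let D = has disease, + = positive test

Given:
- P(D) = 0.0087 (prevalence)
- P(+|D) = 0.8999 (sensitivity)
- P(-|¬D) = 0.9865 (specificity)
- P(+|¬D) = 0.0135 (false positive rate = 1 - specificity)

Step 1: Find P(+)
P(+) = P(+|D)P(D) + P(+|¬D)P(¬D)
     = 0.8999 × 0.0087 + 0.0135 × 0.9913
     = 0.00782913 + 0.01338255
     = 0.02121168

Step 2: Apply Bayes' theorem for P(D|+)
P(D|+) = P(+|D)P(D) / P(+)
       = 0.00782913 / 0.02121168
       = 0.3691


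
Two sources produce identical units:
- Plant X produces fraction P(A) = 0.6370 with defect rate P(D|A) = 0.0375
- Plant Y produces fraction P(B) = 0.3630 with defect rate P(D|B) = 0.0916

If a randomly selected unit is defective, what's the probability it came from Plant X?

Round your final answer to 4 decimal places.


Let A = from Plant X, D = defective

Given:
- P(A) = 0.6370, P(B) = 0.3630
- P(D|A) = 0.0375, P(D|B) = 0.0916

Step 1: Find P(D)
P(D) = P(D|A)P(A) + P(D|B)P(B)
     = 0.0375 × 0.6370 + 0.0916 × 0.3630
     = 0.02388750 + 0.03325080
     = 0.05713830

Step 2: Apply Bayes' theorem
P(A|D) = P(D|A)P(A) / P(D)
       = 0.02388750 / 0.05713830
       = 0.4181


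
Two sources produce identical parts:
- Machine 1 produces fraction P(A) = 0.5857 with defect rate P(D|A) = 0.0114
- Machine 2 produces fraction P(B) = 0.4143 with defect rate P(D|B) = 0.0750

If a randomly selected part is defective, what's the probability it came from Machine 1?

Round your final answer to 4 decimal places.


Let A = from Machine 1, D = defective

Given:
- P(A) = 0.5857, P(B) = 0.4143
- P(D|A) = 0.0114, P(D|B) = 0.0750

Step 1: Find P(D)
P(D) = P(D|A)P(A) + P(D|B)P(B)
     = 0.0114 × 0.5857 + 0.0750 × 0.4143
     = 0.00667698 + 0.03107250
     = 0.03774948

Step 2: Apply Bayes' theorem
P(A|D) = P(D|A)P(A) / P(D)
       = 0.00667698 / 0.03774948
       = 0.1769


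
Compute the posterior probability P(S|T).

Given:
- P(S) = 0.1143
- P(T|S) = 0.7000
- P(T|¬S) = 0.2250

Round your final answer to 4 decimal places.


Bayes' theorem: P(S|T) = P(T|S) × P(S) / P(T)

Step 1: Calculate P(T) using law of total probability
P(T) = P(T|S)P(S) + P(T|¬S)P(¬S)
     = 0.7000 × 0.1143 + 0.2250 × 0.8857
     = 0.08001000 + 0.19928250
     = 0.27929250

Step 2: Apply Bayes' theorem
P(S|T) = P(T|S) × P(S) / P(T)
       = 0.08001000 / 0.27929250
       = 0.2865


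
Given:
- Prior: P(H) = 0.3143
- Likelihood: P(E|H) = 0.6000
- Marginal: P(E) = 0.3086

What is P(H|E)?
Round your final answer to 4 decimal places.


Using Bayes' theorem:

P(H|E) = P(E|H) × P(H) / P(E)
       = 0.6000 × 0.3143 / 0.3086
       = 0.18858000 / 0.3086
       = 0.6111

The evidence strengthens our belief in H.
Prior: 0.3143 → Posterior: 0.6111


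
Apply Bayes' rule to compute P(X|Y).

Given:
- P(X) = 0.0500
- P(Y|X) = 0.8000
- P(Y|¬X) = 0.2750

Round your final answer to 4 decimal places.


Bayes' theorem: P(X|Y) = P(Y|X) × P(X) / P(Y)

Step 1: Calculate P(Y) using law of total probability
P(Y) = P(Y|X)P(X) + P(Y|¬X)P(¬X)
     = 0.8000 × 0.0500 + 0.2750 × 0.9500
     = 0.04000000 + 0.26125000
     = 0.30125000

Step 2: Apply Bayes' theorem
P(X|Y) = P(Y|X) × P(X) / P(Y)
       = 0.04000000 / 0.30125000
       = 0.1328


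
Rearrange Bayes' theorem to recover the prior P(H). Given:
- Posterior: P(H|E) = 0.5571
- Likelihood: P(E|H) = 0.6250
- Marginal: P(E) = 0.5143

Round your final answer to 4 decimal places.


From Bayes' theorem: P(H|E) = P(E|H) × P(H) / P(E)

Rearranging for P(H):
P(H) = P(H|E) × P(E) / P(E|H)
     = 0.5571 × 0.5143 / 0.6250
     = 0.28651653 / 0.6250
     = 0.4584


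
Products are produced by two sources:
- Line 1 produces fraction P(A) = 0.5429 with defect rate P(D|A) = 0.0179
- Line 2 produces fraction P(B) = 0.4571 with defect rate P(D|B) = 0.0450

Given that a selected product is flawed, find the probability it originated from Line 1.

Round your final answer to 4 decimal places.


Let A = from Line 1, D = flawed

Given:
- P(A) = 0.5429, P(B) = 0.4571
- P(D|A) = 0.0179, P(D|B) = 0.0450

Step 1: Find P(D)
P(D) = P(D|A)P(A) + P(D|B)P(B)
     = 0.0179 × 0.5429 + 0.0450 × 0.4571
     = 0.00971791 + 0.02056950
     = 0.03028741

Step 2: Apply Bayes' theorem
P(A|D) = P(D|A)P(A) / P(D)
       = 0.00971791 / 0.03028741
       = 0.3209


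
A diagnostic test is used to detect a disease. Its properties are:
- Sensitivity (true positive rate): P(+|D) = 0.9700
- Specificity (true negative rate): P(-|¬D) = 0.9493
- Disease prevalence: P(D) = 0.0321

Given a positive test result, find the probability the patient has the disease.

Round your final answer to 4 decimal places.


Let D = has disease, + = positive test

Given:
- P(D) = 0.0321 (prevalence)
- P(+|D) = 0.9700 (sensitivity)
- P(-|¬D) = 0.9493 (specificity)
- P(+|¬D) = 0.0507 (false positive rate = 1 - specificity)

Step 1: Find P(+)
P(+) = P(+|D)P(D) + P(+|¬D)P(¬D)
     = 0.9700 × 0.0321 + 0.0507 × 0.9679
     = 0.03113700 + 0.04907253
     = 0.08020953

Step 2: Apply Bayes' theorem for P(D|+)
P(D|+) = P(+|D)P(D) / P(+)
       = 0.03113700 / 0.08020953
       = 0.3882


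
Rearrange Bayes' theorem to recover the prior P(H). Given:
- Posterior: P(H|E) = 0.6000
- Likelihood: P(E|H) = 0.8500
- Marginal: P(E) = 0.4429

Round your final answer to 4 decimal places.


From Bayes' theorem: P(H|E) = P(E|H) × P(H) / P(E)

Rearranging for P(H):
P(H) = P(H|E) × P(E) / P(E|H)
     = 0.6000 × 0.4429 / 0.8500
     = 0.26574000 / 0.8500
     = 0.3126


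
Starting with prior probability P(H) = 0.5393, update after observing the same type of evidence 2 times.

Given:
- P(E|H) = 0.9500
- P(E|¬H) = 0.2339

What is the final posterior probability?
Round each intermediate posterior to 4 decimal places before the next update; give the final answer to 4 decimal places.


Sequential Bayesian updating:

Initial prior: P(H) = 0.5393

Update 1:
  P(E) = 0.9500 × 0.5393 + 0.2339 × 0.4607 = 0.51233500 + 0.10775773 = 0.62009273
  P(H|E) = 0.51233500 / 0.62009273 = 0.8262

Update 2:
  P(E) = 0.9500 × 0.8262 + 0.2339 × 0.1738 = 0.78489000 + 0.04065182 = 0.82554182
  P(H|E) = 0.78489000 / 0.82554182 = 0.9508

Final posterior: 0.9508


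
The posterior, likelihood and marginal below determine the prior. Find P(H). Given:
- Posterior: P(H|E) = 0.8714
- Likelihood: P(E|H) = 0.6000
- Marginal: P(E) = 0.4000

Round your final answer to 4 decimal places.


From Bayes' theorem: P(H|E) = P(E|H) × P(H) / P(E)

Rearranging for P(H):
P(H) = P(H|E) × P(E) / P(E|H)
     = 0.8714 × 0.4000 / 0.6000
     = 0.34856000 / 0.6000
     = 0.5809


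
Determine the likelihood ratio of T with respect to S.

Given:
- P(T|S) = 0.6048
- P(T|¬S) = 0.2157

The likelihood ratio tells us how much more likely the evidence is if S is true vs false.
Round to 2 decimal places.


Likelihood Ratio (LR) = P(T|S) / P(T|¬S)

LR = 0.6048 / 0.2157
   = 2.80

The evidence is 2.80 times more likely if S is true than if S is false.
Because LR exceeds 1, T is evidence for S.


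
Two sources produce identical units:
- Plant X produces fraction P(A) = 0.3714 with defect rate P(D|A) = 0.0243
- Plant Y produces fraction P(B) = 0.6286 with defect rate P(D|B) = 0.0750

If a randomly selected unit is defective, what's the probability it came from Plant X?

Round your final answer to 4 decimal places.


Let A = from Plant X, D = defective

Given:
- P(A) = 0.3714, P(B) = 0.6286
- P(D|A) = 0.0243, P(D|B) = 0.0750

Step 1: Find P(D)
P(D) = P(D|A)P(A) + P(D|B)P(B)
     = 0.0243 × 0.3714 + 0.0750 × 0.6286
     = 0.00902502 + 0.04714500
     = 0.05617002

Step 2: Apply Bayes' theorem
P(A|D) = P(D|A)P(A) / P(D)
       = 0.00902502 / 0.05617002
       = 0.1607


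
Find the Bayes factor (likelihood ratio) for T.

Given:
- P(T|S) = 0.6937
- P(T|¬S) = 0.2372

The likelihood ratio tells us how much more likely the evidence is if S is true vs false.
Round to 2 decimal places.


Likelihood Ratio (LR) = P(T|S) / P(T|¬S)

LR = 0.6937 / 0.2372
   = 2.92

The evidence is 2.92 times more likely if S is true than if S is false.
LR > 1, so observing T raises the odds in favor of S.


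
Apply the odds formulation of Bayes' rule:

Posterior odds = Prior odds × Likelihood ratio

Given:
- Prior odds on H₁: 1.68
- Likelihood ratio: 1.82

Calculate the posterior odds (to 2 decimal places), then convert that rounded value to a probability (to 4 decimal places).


Step 1: Calculate posterior odds
Posterior odds = Prior odds × LR
               = 1.68 × 1.82
               = 3.06

Step 2: Convert to probability
P(H₁|E) = Posterior odds / (1 + Posterior odds)
       = 3.06 / (1 + 3.06)
       = 3.06 / 4.06
       = 0.7537

The evidence increased P(H₁) from 0.6269 to 0.7537.


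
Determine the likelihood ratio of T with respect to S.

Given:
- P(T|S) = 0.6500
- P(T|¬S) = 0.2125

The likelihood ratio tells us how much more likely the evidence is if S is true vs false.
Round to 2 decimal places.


Likelihood Ratio (LR) = P(T|S) / P(T|¬S)

LR = 0.6500 / 0.2125
   = 3.06

The evidence is 3.06 times more likely if S is true than if S is false.
Because LR exceeds 1, T is evidence for S.


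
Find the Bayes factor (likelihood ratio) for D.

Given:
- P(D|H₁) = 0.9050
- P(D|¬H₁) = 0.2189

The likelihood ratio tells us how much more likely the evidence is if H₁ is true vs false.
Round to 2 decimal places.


Likelihood Ratio (LR) = P(D|H₁) / P(D|¬H₁)

LR = 0.9050 / 0.2189
   = 4.13

The evidence is 4.13 times more likely if H₁ is true than if H₁ is false.
Since LR > 1, the evidence supports H₁ over ¬H₁.


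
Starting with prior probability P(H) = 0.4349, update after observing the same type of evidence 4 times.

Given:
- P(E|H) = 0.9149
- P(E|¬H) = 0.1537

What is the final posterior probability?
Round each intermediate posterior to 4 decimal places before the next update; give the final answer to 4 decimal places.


Sequential Bayesian updating:

Initial prior: P(H) = 0.4349

Update 1:
  P(E) = 0.9149 × 0.4349 + 0.1537 × 0.5651 = 0.39789001 + 0.08685587 = 0.48474588
  P(H|E) = 0.39789001 / 0.48474588 = 0.8208

Update 2:
  P(E) = 0.9149 × 0.8208 + 0.1537 × 0.1792 = 0.75094992 + 0.02754304 = 0.77849296
  P(H|E) = 0.75094992 / 0.77849296 = 0.9646

Update 3:
  P(E) = 0.9149 × 0.9646 + 0.1537 × 0.0354 = 0.88251254 + 0.00544098 = 0.88795352
  P(H|E) = 0.88251254 / 0.88795352 = 0.9939

Update 4:
  P(E) = 0.9149 × 0.9939 + 0.1537 × 0.0061 = 0.90931911 + 0.00093757 = 0.91025668
  P(H|E) = 0.90931911 / 0.91025668 = 0.9990

Final posterior: 0.9990


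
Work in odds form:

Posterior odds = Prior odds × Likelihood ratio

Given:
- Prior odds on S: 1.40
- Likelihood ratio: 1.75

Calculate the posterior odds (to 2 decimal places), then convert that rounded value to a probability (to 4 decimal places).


Step 1: Calculate posterior odds
Posterior odds = Prior odds × LR
               = 1.40 × 1.75
               = 2.45

Step 2: Convert to probability
P(S|E) = Posterior odds / (1 + Posterior odds)
       = 2.45 / (1 + 2.45)
       = 2.45 / 3.45
       = 0.7101

The evidence increased P(S) from 0.5833 to 0.7101.


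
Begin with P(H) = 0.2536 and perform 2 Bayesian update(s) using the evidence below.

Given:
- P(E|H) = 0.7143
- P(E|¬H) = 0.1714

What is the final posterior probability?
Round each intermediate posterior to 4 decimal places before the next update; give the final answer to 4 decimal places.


Sequential Bayesian updating:

Initial prior: P(H) = 0.2536

Update 1:
  P(E) = 0.7143 × 0.2536 + 0.1714 × 0.7464 = 0.18114648 + 0.12793296 = 0.30907944
  P(H|E) = 0.18114648 / 0.30907944 = 0.5861

Update 2:
  P(E) = 0.7143 × 0.5861 + 0.1714 × 0.4139 = 0.41865123 + 0.07094246 = 0.48959369
  P(H|E) = 0.41865123 / 0.48959369 = 0.8551

Final posterior: 0.8551


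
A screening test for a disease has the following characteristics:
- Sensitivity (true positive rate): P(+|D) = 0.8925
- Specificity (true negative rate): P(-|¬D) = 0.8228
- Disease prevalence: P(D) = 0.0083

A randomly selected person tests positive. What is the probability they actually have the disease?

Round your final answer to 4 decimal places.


Let D = has disease, + = positive test

Given:
- P(D) = 0.0083 (prevalence)
- P(+|D) = 0.8925 (sensitivity)
- P(-|¬D) = 0.8228 (specificity)
- P(+|¬D) = 0.1772 (false positive rate = 1 - specificity)

Step 1: Find P(+)
P(+) = P(+|D)P(D) + P(+|¬D)P(¬D)
     = 0.8925 × 0.0083 + 0.1772 × 0.9917
     = 0.00740775 + 0.17572924
     = 0.18313699

Step 2: Apply Bayes' theorem for P(D|+)
P(D|+) = P(+|D)P(D) / P(+)
       = 0.00740775 / 0.18313699
       = 0.0404


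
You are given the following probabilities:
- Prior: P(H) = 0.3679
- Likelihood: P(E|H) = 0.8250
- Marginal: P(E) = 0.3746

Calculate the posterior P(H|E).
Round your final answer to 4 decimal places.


Using Bayes' theorem:

P(H|E) = P(E|H) × P(H) / P(E)
       = 0.8250 × 0.3679 / 0.3746
       = 0.30351750 / 0.3746
       = 0.8102

The evidence strengthens our belief in H.
Prior: 0.3679 → Posterior: 0.8102


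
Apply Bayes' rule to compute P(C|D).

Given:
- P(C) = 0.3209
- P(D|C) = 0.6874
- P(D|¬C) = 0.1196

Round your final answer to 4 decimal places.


Bayes' theorem: P(C|D) = P(D|C) × P(C) / P(D)

Step 1: Calculate P(D) using law of total probability
P(D) = P(D|C)P(C) + P(D|¬C)P(¬C)
     = 0.6874 × 0.3209 + 0.1196 × 0.6791
     = 0.22058666 + 0.08122036
     = 0.30180702

Step 2: Apply Bayes' theorem
P(C|D) = P(D|C) × P(C) / P(D)
       = 0.22058666 / 0.30180702
       = 0.7309


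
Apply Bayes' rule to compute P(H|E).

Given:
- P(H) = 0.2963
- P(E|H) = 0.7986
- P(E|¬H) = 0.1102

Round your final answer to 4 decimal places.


Bayes' theorem: P(H|E) = P(E|H) × P(H) / P(E)

Step 1: Calculate P(E) using law of total probability
P(E) = P(E|H)P(H) + P(E|¬H)P(¬H)
     = 0.7986 × 0.2963 + 0.1102 × 0.7037
     = 0.23662518 + 0.07754774
     = 0.31417292

Step 2: Apply Bayes' theorem
P(H|E) = P(E|H) × P(H) / P(E)
       = 0.23662518 / 0.31417292
       = 0.7532


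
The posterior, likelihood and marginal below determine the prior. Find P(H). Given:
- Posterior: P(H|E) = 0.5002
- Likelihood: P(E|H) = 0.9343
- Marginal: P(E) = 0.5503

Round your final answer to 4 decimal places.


From Bayes' theorem: P(H|E) = P(E|H) × P(H) / P(E)

Rearranging for P(H):
P(H) = P(H|E) × P(E) / P(E|H)
     = 0.5002 × 0.5503 / 0.9343
     = 0.27526006 / 0.9343
     = 0.2946


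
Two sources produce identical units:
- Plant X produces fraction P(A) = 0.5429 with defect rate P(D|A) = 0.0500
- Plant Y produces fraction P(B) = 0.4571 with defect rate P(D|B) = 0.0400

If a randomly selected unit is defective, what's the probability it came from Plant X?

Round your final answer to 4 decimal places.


Let A = from Plant X, D = defective

Given:
- P(A) = 0.5429, P(B) = 0.4571
- P(D|A) = 0.0500, P(D|B) = 0.0400

Step 1: Find P(D)
P(D) = P(D|A)P(A) + P(D|B)P(B)
     = 0.0500 × 0.5429 + 0.0400 × 0.4571
     = 0.02714500 + 0.01828400
     = 0.04542900

Step 2: Apply Bayes' theorem
P(A|D) = P(D|A)P(A) / P(D)
       = 0.02714500 / 0.04542900
       = 0.5975


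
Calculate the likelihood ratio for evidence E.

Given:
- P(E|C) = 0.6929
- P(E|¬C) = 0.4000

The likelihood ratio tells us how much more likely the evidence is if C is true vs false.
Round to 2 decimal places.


Likelihood Ratio (LR) = P(E|C) / P(E|¬C)

LR = 0.6929 / 0.4000
   = 1.73

The evidence is 1.73 times more likely if C is true than if C is false.
LR > 1, so observing E raises the odds in favor of C.


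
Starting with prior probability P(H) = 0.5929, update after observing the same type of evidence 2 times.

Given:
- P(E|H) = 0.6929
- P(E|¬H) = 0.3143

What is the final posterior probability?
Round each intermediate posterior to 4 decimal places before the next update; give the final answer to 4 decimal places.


Sequential Bayesian updating:

Initial prior: P(H) = 0.5929

Update 1:
  P(E) = 0.6929 × 0.5929 + 0.3143 × 0.4071 = 0.41082041 + 0.12795153 = 0.53877194
  P(H|E) = 0.41082041 / 0.53877194 = 0.7625

Update 2:
  P(E) = 0.6929 × 0.7625 + 0.3143 × 0.2375 = 0.52833625 + 0.07464625 = 0.60298250
  P(H|E) = 0.52833625 / 0.60298250 = 0.8762

Final posterior: 0.8762


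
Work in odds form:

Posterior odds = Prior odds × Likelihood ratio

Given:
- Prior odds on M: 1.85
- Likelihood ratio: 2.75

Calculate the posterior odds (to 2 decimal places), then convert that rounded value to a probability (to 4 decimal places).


Step 1: Calculate posterior odds
Posterior odds = Prior odds × LR
               = 1.85 × 2.75
               = 5.09

Step 2: Convert to probability
P(M|E) = Posterior odds / (1 + Posterior odds)
       = 5.09 / (1 + 5.09)
       = 5.09 / 6.09
       = 0.8358

The evidence increased P(M) from 0.6491 to 0.8358.


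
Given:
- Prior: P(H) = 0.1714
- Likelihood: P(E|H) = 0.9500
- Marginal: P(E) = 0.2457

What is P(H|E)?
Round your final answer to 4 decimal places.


Using Bayes' theorem:

P(H|E) = P(E|H) × P(H) / P(E)
       = 0.9500 × 0.1714 / 0.2457
       = 0.16283000 / 0.2457
       = 0.6627

The evidence strengthens our belief in H.
Prior: 0.1714 → Posterior: 0.6627


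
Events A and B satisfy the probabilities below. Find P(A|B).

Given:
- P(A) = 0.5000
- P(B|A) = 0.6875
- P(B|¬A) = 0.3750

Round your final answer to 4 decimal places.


Bayes' theorem: P(A|B) = P(B|A) × P(A) / P(B)

Step 1: Calculate P(B) using law of total probability
P(B) = P(B|A)P(A) + P(B|¬A)P(¬A)
     = 0.6875 × 0.5000 + 0.3750 × 0.5000
     = 0.34375000 + 0.18750000
     = 0.53125000

Step 2: Apply Bayes' theorem
P(A|B) = P(B|A) × P(A) / P(B)
       = 0.34375000 / 0.53125000
       = 0.6471


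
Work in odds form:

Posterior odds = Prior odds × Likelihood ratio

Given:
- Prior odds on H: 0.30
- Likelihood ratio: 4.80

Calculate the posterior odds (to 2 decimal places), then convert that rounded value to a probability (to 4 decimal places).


Step 1: Calculate posterior odds
Posterior odds = Prior odds × LR
               = 0.30 × 4.80
               = 1.44

Step 2: Convert to probability
P(H|E) = Posterior odds / (1 + Posterior odds)
       = 1.44 / (1 + 1.44)
       = 1.44 / 2.44
       = 0.5902

The evidence increased P(H) from 0.2308 to 0.5902.


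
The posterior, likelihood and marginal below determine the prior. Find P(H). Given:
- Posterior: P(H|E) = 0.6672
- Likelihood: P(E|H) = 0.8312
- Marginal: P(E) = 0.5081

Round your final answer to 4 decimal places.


From Bayes' theorem: P(H|E) = P(E|H) × P(H) / P(E)

Rearranging for P(H):
P(H) = P(H|E) × P(E) / P(E|H)
     = 0.6672 × 0.5081 / 0.8312
     = 0.33900432 / 0.8312
     = 0.4078


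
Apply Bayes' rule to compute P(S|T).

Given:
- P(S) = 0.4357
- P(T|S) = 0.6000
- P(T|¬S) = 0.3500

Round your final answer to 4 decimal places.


Bayes' theorem: P(S|T) = P(T|S) × P(S) / P(T)

Step 1: Calculate P(T) using law of total probability
P(T) = P(T|S)P(S) + P(T|¬S)P(¬S)
     = 0.6000 × 0.4357 + 0.3500 × 0.5643
     = 0.26142000 + 0.19750500
     = 0.45892500

Step 2: Apply Bayes' theorem
P(S|T) = P(T|S) × P(S) / P(T)
       = 0.26142000 / 0.45892500
       = 0.5696


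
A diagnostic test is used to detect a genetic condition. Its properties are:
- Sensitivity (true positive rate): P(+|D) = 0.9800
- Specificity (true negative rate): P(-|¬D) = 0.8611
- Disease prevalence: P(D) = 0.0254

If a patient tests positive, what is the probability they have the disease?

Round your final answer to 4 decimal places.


Let D = has disease, + = positive test

Given:
- P(D) = 0.0254 (prevalence)
- P(+|D) = 0.9800 (sensitivity)
- P(-|¬D) = 0.8611 (specificity)
- P(+|¬D) = 0.1389 (false positive rate = 1 - specificity)

Step 1: Find P(+)
P(+) = P(+|D)P(D) + P(+|¬D)P(¬D)
     = 0.9800 × 0.0254 + 0.1389 × 0.9746
     = 0.02489200 + 0.13537194
     = 0.16026394

Step 2: Apply Bayes' theorem for P(D|+)
P(D|+) = P(+|D)P(D) / P(+)
       = 0.02489200 / 0.16026394
       = 0.1553


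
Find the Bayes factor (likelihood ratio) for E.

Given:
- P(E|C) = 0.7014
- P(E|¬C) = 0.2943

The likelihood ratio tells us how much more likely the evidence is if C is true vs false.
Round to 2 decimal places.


Likelihood Ratio (LR) = P(E|C) / P(E|¬C)

LR = 0.7014 / 0.2943
   = 2.38

The evidence is 2.38 times more likely if C is true than if C is false.
Because LR exceeds 1, E is evidence for C.


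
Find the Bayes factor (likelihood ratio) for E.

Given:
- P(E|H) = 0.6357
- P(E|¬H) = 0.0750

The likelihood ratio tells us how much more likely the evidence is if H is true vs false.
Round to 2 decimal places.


Likelihood Ratio (LR) = P(E|H) / P(E|¬H)

LR = 0.6357 / 0.0750
   = 8.48

The evidence is 8.48 times more likely if H is true than if H is false.
Because LR exceeds 1, E is evidence for H.


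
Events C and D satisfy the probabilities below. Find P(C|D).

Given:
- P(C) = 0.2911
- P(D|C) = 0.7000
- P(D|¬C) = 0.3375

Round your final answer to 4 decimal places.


Bayes' theorem: P(C|D) = P(D|C) × P(C) / P(D)

Step 1: Calculate P(D) using law of total probability
P(D) = P(D|C)P(C) + P(D|¬C)P(¬C)
     = 0.7000 × 0.2911 + 0.3375 × 0.7089
     = 0.20377000 + 0.23925375
     = 0.44302375

Step 2: Apply Bayes' theorem
P(C|D) = P(D|C) × P(C) / P(D)
       = 0.20377000 / 0.44302375
       = 0.4600


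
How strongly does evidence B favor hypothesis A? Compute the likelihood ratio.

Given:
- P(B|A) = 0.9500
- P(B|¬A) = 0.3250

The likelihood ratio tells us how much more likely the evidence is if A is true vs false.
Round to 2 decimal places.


Likelihood Ratio (LR) = P(B|A) / P(B|¬A)

LR = 0.9500 / 0.3250
   = 2.92

The evidence is 2.92 times more likely if A is true than if A is false.
LR > 1, so observing B raises the odds in favor of A.


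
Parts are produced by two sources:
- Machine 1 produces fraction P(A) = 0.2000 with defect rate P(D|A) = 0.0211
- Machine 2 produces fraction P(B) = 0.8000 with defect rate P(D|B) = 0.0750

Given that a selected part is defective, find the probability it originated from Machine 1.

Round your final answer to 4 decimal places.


Let A = from Machine 1, D = defective

Given:
- P(A) = 0.2000, P(B) = 0.8000
- P(D|A) = 0.0211, P(D|B) = 0.0750

Step 1: Find P(D)
P(D) = P(D|A)P(A) + P(D|B)P(B)
     = 0.0211 × 0.2000 + 0.0750 × 0.8000
     = 0.00422000 + 0.06000000
     = 0.06422000

Step 2: Apply Bayes' theorem
P(A|D) = P(D|A)P(A) / P(D)
       = 0.00422000 / 0.06422000
       = 0.0657


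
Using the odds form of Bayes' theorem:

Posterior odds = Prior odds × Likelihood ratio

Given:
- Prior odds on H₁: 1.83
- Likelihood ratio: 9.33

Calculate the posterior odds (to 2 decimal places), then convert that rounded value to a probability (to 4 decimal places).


Step 1: Calculate posterior odds
Posterior odds = Prior odds × LR
               = 1.83 × 9.33
               = 17.07

Step 2: Convert to probability
P(H₁|E) = Posterior odds / (1 + Posterior odds)
       = 17.07 / (1 + 17.07)
       = 17.07 / 18.07
       = 0.9447

The evidence increased P(H₁) from 0.6466 to 0.9447.


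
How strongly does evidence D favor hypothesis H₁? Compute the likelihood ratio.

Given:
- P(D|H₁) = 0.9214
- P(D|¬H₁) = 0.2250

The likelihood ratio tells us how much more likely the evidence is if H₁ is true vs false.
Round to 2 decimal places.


Likelihood Ratio (LR) = P(D|H₁) / P(D|¬H₁)

LR = 0.9214 / 0.2250
   = 4.10

The evidence is 4.10 times more likely if H₁ is true than if H₁ is false.
Since LR > 1, the evidence supports H₁ over ¬H₁.


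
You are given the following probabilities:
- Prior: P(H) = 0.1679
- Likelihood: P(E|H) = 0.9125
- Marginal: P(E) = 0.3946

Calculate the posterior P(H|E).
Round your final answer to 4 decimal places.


Using Bayes' theorem:

P(H|E) = P(E|H) × P(H) / P(E)
       = 0.9125 × 0.1679 / 0.3946
       = 0.15320875 / 0.3946
       = 0.3883

The evidence strengthens our belief in H.
Prior: 0.1679 → Posterior: 0.3883


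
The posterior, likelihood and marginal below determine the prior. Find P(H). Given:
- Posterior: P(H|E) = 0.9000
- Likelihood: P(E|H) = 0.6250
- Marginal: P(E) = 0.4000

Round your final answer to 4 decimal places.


From Bayes' theorem: P(H|E) = P(E|H) × P(H) / P(E)

Rearranging for P(H):
P(H) = P(H|E) × P(E) / P(E|H)
     = 0.9000 × 0.4000 / 0.6250
     = 0.36000000 / 0.6250
     = 0.5760


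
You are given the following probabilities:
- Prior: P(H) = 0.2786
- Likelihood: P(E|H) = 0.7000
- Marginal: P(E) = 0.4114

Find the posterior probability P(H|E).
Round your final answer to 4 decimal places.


Using Bayes' theorem:

P(H|E) = P(E|H) × P(H) / P(E)
       = 0.7000 × 0.2786 / 0.4114
       = 0.19502000 / 0.4114
       = 0.4740

The evidence strengthens our belief in H.
Prior: 0.2786 → Posterior: 0.4740


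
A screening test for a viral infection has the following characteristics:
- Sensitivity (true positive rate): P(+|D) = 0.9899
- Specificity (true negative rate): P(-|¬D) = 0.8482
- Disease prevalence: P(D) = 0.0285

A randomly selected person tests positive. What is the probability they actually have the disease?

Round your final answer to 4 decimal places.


Let D = has disease, + = positive test

Given:
- P(D) = 0.0285 (prevalence)
- P(+|D) = 0.9899 (sensitivity)
- P(-|¬D) = 0.8482 (specificity)
- P(+|¬D) = 0.1518 (false positive rate = 1 - specificity)

Step 1: Find P(+)
P(+) = P(+|D)P(D) + P(+|¬D)P(¬D)
     = 0.9899 × 0.0285 + 0.1518 × 0.9715
     = 0.02821215 + 0.14747370
     = 0.17568585

Step 2: Apply Bayes' theorem for P(D|+)
P(D|+) = P(+|D)P(D) / P(+)
       = 0.02821215 / 0.17568585
       = 0.1606


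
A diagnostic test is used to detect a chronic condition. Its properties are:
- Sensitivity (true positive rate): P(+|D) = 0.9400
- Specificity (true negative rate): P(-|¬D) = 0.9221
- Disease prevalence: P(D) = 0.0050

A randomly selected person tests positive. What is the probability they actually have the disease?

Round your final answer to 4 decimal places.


Let D = has disease, + = positive test

Given:
- P(D) = 0.0050 (prevalence)
- P(+|D) = 0.9400 (sensitivity)
- P(-|¬D) = 0.9221 (specificity)
- P(+|¬D) = 0.0779 (false positive rate = 1 - specificity)

Step 1: Find P(+)
P(+) = P(+|D)P(D) + P(+|¬D)P(¬D)
     = 0.9400 × 0.0050 + 0.0779 × 0.9950
     = 0.00470000 + 0.07751050
     = 0.08221050

Step 2: Apply Bayes' theorem for P(D|+)
P(D|+) = P(+|D)P(D) / P(+)
       = 0.00470000 / 0.08221050
       = 0.0572


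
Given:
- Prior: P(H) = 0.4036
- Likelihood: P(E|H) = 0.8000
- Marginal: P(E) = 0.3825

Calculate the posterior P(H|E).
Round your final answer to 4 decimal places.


Using Bayes' theorem:

P(H|E) = P(E|H) × P(H) / P(E)
       = 0.8000 × 0.4036 / 0.3825
       = 0.32288000 / 0.3825
       = 0.8441

The evidence strengthens our belief in H.
Prior: 0.4036 → Posterior: 0.8441


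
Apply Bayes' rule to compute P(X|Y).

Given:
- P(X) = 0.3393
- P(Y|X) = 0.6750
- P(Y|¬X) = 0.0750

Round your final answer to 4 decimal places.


Bayes' theorem: P(X|Y) = P(Y|X) × P(X) / P(Y)

Step 1: Calculate P(Y) using law of total probability
P(Y) = P(Y|X)P(X) + P(Y|¬X)P(¬X)
     = 0.6750 × 0.3393 + 0.0750 × 0.6607
     = 0.22902750 + 0.04955250
     = 0.27858000

Step 2: Apply Bayes' theorem
P(X|Y) = P(Y|X) × P(X) / P(Y)
       = 0.22902750 / 0.27858000
       = 0.8221


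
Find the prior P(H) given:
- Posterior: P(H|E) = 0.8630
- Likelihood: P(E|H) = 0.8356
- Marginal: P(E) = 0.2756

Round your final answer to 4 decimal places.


From Bayes' theorem: P(H|E) = P(E|H) × P(H) / P(E)

Rearranging for P(H):
P(H) = P(H|E) × P(E) / P(E|H)
     = 0.8630 × 0.2756 / 0.8356
     = 0.23784280 / 0.8356
     = 0.2846


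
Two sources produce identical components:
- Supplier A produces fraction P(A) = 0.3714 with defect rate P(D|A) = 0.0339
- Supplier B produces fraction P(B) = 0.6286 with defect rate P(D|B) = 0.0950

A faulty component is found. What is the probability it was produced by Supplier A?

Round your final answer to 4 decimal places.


Let A = from Supplier A, D = faulty

Given:
- P(A) = 0.3714, P(B) = 0.6286
- P(D|A) = 0.0339, P(D|B) = 0.0950

Step 1: Find P(D)
P(D) = P(D|A)P(A) + P(D|B)P(B)
     = 0.0339 × 0.3714 + 0.0950 × 0.6286
     = 0.01259046 + 0.05971700
     = 0.07230746

Step 2: Apply Bayes' theorem
P(A|D) = P(D|A)P(A) / P(D)
       = 0.01259046 / 0.07230746
       = 0.1741


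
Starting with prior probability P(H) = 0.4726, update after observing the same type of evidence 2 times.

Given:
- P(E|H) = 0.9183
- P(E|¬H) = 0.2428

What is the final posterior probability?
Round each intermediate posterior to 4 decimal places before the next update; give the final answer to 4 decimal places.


Sequential Bayesian updating:

Initial prior: P(H) = 0.4726

Update 1:
  P(E) = 0.9183 × 0.4726 + 0.2428 × 0.5274 = 0.43398858 + 0.12805272 = 0.56204130
  P(H|E) = 0.43398858 / 0.56204130 = 0.7722

Update 2:
  P(E) = 0.9183 × 0.7722 + 0.2428 × 0.2278 = 0.70911126 + 0.05530984 = 0.76442110
  P(H|E) = 0.70911126 / 0.76442110 = 0.9276

Final posterior: 0.9276


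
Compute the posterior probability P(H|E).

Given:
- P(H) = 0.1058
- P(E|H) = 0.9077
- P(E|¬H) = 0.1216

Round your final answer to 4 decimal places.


Bayes' theorem: P(H|E) = P(E|H) × P(H) / P(E)

Step 1: Calculate P(E) using law of total probability
P(E) = P(E|H)P(H) + P(E|¬H)P(¬H)
     = 0.9077 × 0.1058 + 0.1216 × 0.8942
     = 0.09603466 + 0.10873472
     = 0.20476938

Step 2: Apply Bayes' theorem
P(H|E) = P(E|H) × P(H) / P(E)
       = 0.09603466 / 0.20476938
       = 0.4690


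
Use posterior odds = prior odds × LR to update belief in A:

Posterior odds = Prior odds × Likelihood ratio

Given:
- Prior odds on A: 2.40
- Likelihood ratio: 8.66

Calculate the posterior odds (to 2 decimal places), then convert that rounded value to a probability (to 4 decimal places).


Step 1: Calculate posterior odds
Posterior odds = Prior odds × LR
               = 2.40 × 8.66
               = 20.78

Step 2: Convert to probability
P(A|E) = Posterior odds / (1 + Posterior odds)
       = 20.78 / (1 + 20.78)
       = 20.78 / 21.78
       = 0.9541

The evidence increased P(A) from 0.7059 to 0.9541.


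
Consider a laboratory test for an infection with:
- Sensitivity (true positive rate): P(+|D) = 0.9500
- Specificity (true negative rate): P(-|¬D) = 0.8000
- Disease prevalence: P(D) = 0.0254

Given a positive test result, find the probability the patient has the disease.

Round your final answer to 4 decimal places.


Let D = has disease, + = positive test

Given:
- P(D) = 0.0254 (prevalence)
- P(+|D) = 0.9500 (sensitivity)
- P(-|¬D) = 0.8000 (specificity)
- P(+|¬D) = 0.2000 (false positive rate = 1 - specificity)

Step 1: Find P(+)
P(+) = P(+|D)P(D) + P(+|¬D)P(¬D)
     = 0.9500 × 0.0254 + 0.2000 × 0.9746
     = 0.02413000 + 0.19492000
     = 0.21905000

Step 2: Apply Bayes' theorem for P(D|+)
P(D|+) = P(+|D)P(D) / P(+)
       = 0.02413000 / 0.21905000
       = 0.1102


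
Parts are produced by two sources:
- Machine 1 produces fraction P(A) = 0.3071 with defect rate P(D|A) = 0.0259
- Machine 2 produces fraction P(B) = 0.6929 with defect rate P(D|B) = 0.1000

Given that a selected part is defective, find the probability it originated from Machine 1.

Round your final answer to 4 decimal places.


Let A = from Machine 1, D = defective

Given:
- P(A) = 0.3071, P(B) = 0.6929
- P(D|A) = 0.0259, P(D|B) = 0.1000

Step 1: Find P(D)
P(D) = P(D|A)P(A) + P(D|B)P(B)
     = 0.0259 × 0.3071 + 0.1000 × 0.6929
     = 0.00795389 + 0.06929000
     = 0.07724389

Step 2: Apply Bayes' theorem
P(A|D) = P(D|A)P(A) / P(D)
       = 0.00795389 / 0.07724389
       = 0.1030


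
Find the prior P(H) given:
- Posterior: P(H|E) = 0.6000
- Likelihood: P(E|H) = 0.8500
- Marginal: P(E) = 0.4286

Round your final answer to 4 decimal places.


From Bayes' theorem: P(H|E) = P(E|H) × P(H) / P(E)

Rearranging for P(H):
P(H) = P(H|E) × P(E) / P(E|H)
     = 0.6000 × 0.4286 / 0.8500
     = 0.25716000 / 0.8500
     = 0.3025


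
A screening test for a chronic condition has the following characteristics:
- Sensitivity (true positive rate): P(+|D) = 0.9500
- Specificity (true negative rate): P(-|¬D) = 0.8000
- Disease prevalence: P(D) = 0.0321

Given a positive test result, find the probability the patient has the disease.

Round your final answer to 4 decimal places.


Let D = has disease, + = positive test

Given:
- P(D) = 0.0321 (prevalence)
- P(+|D) = 0.9500 (sensitivity)
- P(-|¬D) = 0.8000 (specificity)
- P(+|¬D) = 0.2000 (false positive rate = 1 - specificity)

Step 1: Find P(+)
P(+) = P(+|D)P(D) + P(+|¬D)P(¬D)
     = 0.9500 × 0.0321 + 0.2000 × 0.9679
     = 0.03049500 + 0.19358000
     = 0.22407500

Step 2: Apply Bayes' theorem for P(D|+)
P(D|+) = P(+|D)P(D) / P(+)
       = 0.03049500 / 0.22407500
       = 0.1361


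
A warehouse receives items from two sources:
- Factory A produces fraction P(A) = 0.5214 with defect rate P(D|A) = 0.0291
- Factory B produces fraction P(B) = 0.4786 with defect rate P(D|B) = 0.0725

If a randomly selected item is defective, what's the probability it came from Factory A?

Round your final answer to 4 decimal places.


Let A = from Factory A, D = defective

Given:
- P(A) = 0.5214, P(B) = 0.4786
- P(D|A) = 0.0291, P(D|B) = 0.0725

Step 1: Find P(D)
P(D) = P(D|A)P(A) + P(D|B)P(B)
     = 0.0291 × 0.5214 + 0.0725 × 0.4786
     = 0.01517274 + 0.03469850
     = 0.04987124

Step 2: Apply Bayes' theorem
P(A|D) = P(D|A)P(A) / P(D)
       = 0.01517274 / 0.04987124
       = 0.3042


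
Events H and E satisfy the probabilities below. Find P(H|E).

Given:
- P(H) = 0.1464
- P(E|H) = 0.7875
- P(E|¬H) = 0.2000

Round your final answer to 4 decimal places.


Bayes' theorem: P(H|E) = P(E|H) × P(H) / P(E)

Step 1: Calculate P(E) using law of total probability
P(E) = P(E|H)P(H) + P(E|¬H)P(¬H)
     = 0.7875 × 0.1464 + 0.2000 × 0.8536
     = 0.11529000 + 0.17072000
     = 0.28601000

Step 2: Apply Bayes' theorem
P(H|E) = P(E|H) × P(H) / P(E)
       = 0.11529000 / 0.28601000
       = 0.4031


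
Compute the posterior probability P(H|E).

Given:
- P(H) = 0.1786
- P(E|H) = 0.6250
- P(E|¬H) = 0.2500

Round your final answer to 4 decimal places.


Bayes' theorem: P(H|E) = P(E|H) × P(H) / P(E)

Step 1: Calculate P(E) using law of total probability
P(E) = P(E|H)P(H) + P(E|¬H)P(¬H)
     = 0.6250 × 0.1786 + 0.2500 × 0.8214
     = 0.11162500 + 0.20535000
     = 0.31697500

Step 2: Apply Bayes' theorem
P(H|E) = P(E|H) × P(H) / P(E)
       = 0.11162500 / 0.31697500
       = 0.3522


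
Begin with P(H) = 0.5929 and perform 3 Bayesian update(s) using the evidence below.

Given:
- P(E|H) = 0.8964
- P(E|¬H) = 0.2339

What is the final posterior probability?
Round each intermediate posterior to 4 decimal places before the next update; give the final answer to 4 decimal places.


Sequential Bayesian updating:

Initial prior: P(H) = 0.5929

Update 1:
  P(E) = 0.8964 × 0.5929 + 0.2339 × 0.4071 = 0.53147556 + 0.09522069 = 0.62669625
  P(H|E) = 0.53147556 / 0.62669625 = 0.8481

Update 2:
  P(E) = 0.8964 × 0.8481 + 0.2339 × 0.1519 = 0.76023684 + 0.03552941 = 0.79576625
  P(H|E) = 0.76023684 / 0.79576625 = 0.9554

Update 3:
  P(E) = 0.8964 × 0.9554 + 0.2339 × 0.0446 = 0.85642056 + 0.01043194 = 0.86685250
  P(H|E) = 0.85642056 / 0.86685250 = 0.9880

Final posterior: 0.9880
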